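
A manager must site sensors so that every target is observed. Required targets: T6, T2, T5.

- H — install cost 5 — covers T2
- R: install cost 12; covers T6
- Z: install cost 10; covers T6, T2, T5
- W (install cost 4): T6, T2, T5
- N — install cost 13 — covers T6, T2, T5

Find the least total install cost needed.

This is a weighted set-cover instance.
W alone covers T6, T2, T5 — every target.
Total install cost: 4.
No cover costs less than 4.

4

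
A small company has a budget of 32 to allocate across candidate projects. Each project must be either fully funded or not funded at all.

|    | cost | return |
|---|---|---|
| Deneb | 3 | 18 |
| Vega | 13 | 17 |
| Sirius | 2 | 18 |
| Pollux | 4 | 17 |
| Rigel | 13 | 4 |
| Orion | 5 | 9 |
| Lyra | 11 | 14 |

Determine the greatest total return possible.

Allowing fractional choices, the relaxed optimum would be about 85.4, but projects are indivisible.
Deneb + Vega + Sirius + Pollux + Orion: cost 3 + 13 + 2 + 4 + 5 = 27 ≤ 32, return 18 + 17 + 18 + 17 + 9 = 79.
Deneb + Sirius + Pollux + Orion + Lyra: cost 3 + 2 + 4 + 5 + 11 = 25 ≤ 32, return 18 + 18 + 17 + 9 + 14 = 76.
Best is Deneb, Vega, Sirius, Pollux, and Orion with total return 79.

79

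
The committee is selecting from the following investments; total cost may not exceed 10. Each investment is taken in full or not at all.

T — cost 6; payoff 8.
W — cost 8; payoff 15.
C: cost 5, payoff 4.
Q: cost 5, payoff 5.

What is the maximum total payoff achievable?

Allowing fractional choices, the relaxed optimum would be about 17.7, but investments are indivisible.
T: cost 6 ≤ 10, payoff 8.
W: cost 8 ≤ 10, payoff 15.
C + Q: cost 5 + 5 = 10 ≤ 10, payoff 4 + 5 = 9.
Best is W with total payoff 15.

15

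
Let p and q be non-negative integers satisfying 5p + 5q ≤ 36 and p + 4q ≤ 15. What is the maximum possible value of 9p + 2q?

The continuous relaxation peaks at (7.2, 0) with value 64.80; rounding to a feasible lattice point costs some objective.
(p,q)=(7,0): 5·7+5·0=35≤36, 1·7+4·0=7≤15, objective 63.
(p,q)=(6,1): 5·6+5·1=35≤36, 1·6+4·1=10≤15, objective 56.
No feasible integer point exceeds 63.

63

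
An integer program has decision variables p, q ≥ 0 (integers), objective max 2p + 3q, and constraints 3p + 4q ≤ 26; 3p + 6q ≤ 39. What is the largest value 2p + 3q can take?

(p,q)=(2,5) is feasible, giving 19.
(p,q)=(3,4) is feasible, giving 18.
(p,q)=(0,6) is feasible, giving 18.
The best lattice point is (2,5), giving 19.

19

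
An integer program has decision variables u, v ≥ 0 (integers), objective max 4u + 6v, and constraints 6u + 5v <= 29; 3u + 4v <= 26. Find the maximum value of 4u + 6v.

Relaxing integrality, the LP optimum is 34.80 at (u,v) = (0, 5.8), which is not an integer point.
(u,v)=(0,5): 6·0+5·5=25≤29, 3·0+4·5=20≤26, objective 30.
(u,v)=(1,4): 6·1+5·4=26≤29, 3·1+4·4=19≤26, objective 28.
Maximum is 30 at (u,v)=(0,5).

30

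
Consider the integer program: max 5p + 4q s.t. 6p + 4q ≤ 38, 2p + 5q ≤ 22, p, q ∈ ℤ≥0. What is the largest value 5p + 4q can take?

33

Relaxing integrality, the LP optimum is 33.36 at (p,q) = (4.64, 2.55), which is not an integer point.
(p,q)=(5,2): 6·5+4·2=38≤38, 2·5+5·2=20≤22, objective 33.
(p,q)=(5,1): 6·5+4·1=34≤38, 2·5+5·1=15≤22, objective 29.
(p,q)=(4,2): 6·4+4·2=32≤38, 2·4+5·2=18≤22, objective 28.
(p,q)=(3,3): 6·3+4·3=30≤38, 2·3+5·3=21≤22, objective 27.
No feasible integer point exceeds 33.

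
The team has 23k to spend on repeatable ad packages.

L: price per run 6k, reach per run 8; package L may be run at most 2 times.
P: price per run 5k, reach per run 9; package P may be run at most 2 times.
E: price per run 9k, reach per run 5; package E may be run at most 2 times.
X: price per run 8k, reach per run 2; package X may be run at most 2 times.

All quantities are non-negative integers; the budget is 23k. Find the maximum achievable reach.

P has the best ratio (9/5); taking only P gives at most 2×9 = 18 (stopped by the supply cap of 2).
Mixing does better — 2×L and 2×P: price 22 ≤ 23, reach 2·8 + 2·9 = 34.

34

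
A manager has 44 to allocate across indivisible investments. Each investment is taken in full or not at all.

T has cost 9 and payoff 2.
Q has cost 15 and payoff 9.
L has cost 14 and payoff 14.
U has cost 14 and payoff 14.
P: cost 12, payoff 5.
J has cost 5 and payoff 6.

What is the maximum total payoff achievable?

Allowing fractional choices, the relaxed optimum would be about 40.6, but investments are indivisible.
T + L + U + J: cost 9 + 14 + 14 + 5 = 42 ≤ 44, payoff 2 + 14 + 14 + 6 = 36.
L + U + J: cost 14 + 14 + 5 = 33 ≤ 44, payoff 14 + 14 + 6 = 34.
Q + L + U: cost 15 + 14 + 14 = 43 ≤ 44, payoff 9 + 14 + 14 = 37.
Best is Q, L, and U with total payoff 37.

37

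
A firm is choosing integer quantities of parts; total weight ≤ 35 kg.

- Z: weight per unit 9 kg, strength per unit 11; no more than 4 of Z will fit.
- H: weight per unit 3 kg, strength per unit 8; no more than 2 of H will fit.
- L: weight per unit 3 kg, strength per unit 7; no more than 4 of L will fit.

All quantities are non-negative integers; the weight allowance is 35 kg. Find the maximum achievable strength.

59

H has the best ratio (8/3); taking only H gives at most 2×8 = 16 (stopped by the supply cap of 2).
Mixing does better — 2×Z, 2×H, and 3×L: weight 33 ≤ 35, strength 2·11 + 2·8 + 3·7 = 59.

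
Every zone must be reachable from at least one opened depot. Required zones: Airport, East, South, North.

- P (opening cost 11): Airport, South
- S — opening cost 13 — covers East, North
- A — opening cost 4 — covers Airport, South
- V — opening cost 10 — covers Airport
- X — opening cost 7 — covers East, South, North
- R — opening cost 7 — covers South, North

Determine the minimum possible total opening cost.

Choose A and X: together they cover Airport, East, South, North — every zone.
Total opening cost: 4 + 7 = 11.
No cover costs less than 11.

11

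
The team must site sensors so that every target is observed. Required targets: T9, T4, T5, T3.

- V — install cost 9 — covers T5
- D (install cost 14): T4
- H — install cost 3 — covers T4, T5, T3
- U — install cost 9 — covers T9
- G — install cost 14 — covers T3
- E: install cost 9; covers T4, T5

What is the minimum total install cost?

This is a weighted set-cover instance.
Choose H and U: together they cover T9, T4, T5, T3 — every target.
Total install cost: 3 + 9 = 12.
No cover costs less than 12.

12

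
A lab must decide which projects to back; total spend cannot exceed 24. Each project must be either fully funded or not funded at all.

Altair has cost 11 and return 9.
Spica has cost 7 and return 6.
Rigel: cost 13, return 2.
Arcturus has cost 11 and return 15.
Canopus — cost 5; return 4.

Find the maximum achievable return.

Allowing fractional choices, the relaxed optimum would be about 25.9, but projects are indivisible.
Spica + Arcturus + Canopus: cost 7 + 11 + 5 = 23 ≤ 24, return 6 + 15 + 4 = 25.
Altair + Arcturus: cost 11 + 11 = 22 ≤ 24, return 9 + 15 = 24.
Best is Spica, Arcturus, and Canopus with total return 25.

25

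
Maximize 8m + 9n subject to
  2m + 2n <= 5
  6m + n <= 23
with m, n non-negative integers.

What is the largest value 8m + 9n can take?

(m,n)=(0,2) is feasible, giving 18.
(m,n)=(1,1) is feasible, giving 17.
(m,n)=(0,1) is feasible, giving 9.
No feasible integer point exceeds 18.

18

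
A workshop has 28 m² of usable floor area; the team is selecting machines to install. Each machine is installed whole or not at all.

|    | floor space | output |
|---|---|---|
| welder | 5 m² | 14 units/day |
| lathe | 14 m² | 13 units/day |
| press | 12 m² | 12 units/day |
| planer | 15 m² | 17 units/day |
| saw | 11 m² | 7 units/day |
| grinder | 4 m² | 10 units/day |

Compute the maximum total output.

This is a 0-1 knapsack instance.
Allowing fractional choices, the relaxed optimum would be about 45.0, but machines are indivisible.
welder + lathe + grinder: floor space 5 + 14 + 4 = 23 ≤ 28, output 14 + 13 + 10 = 37.
welder + planer + grinder: floor space 5 + 15 + 4 = 24 ≤ 28, output 14 + 17 + 10 = 41.
welder + press + grinder: floor space 5 + 12 + 4 = 21 ≤ 28, output 14 + 12 + 10 = 36.
Best is welder, planer, and grinder with total output 41.

41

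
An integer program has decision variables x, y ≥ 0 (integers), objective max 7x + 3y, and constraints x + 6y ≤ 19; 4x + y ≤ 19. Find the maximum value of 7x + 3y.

(x,y)=(4,2) is feasible, giving 34.
(x,y)=(4,1) is feasible, giving 31.
The best lattice point is (4,2), giving 34.

34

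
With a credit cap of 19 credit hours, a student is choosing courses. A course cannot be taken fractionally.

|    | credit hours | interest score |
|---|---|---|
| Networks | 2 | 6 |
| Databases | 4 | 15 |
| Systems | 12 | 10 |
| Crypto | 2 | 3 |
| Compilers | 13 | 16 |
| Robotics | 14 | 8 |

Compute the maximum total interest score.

37

This is a 0-1 knapsack instance.
Networks + Databases + Compilers: credit hours 2 + 4 + 13 = 19 ≤ 19, interest score 6 + 15 + 16 = 37.
Databases + Crypto + Compilers: credit hours 4 + 2 + 13 = 19 ≤ 19, interest score 15 + 3 + 16 = 34.
Databases + Compilers: credit hours 4 + 13 = 17 ≤ 19, interest score 15 + 16 = 31.
Best is Networks, Databases, and Compilers with total interest score 37.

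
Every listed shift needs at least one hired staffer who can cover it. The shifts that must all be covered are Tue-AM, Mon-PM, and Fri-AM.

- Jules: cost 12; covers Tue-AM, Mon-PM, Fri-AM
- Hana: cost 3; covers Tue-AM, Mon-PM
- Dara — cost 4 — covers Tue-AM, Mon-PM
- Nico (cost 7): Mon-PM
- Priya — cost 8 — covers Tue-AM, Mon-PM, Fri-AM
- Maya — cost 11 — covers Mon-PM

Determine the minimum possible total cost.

8

This is a weighted set-cover instance.
The greedy cost-per-new-shift heuristic would pick Hana and Priya for 11, but a cheaper cover exists.
Priya alone covers Tue-AM, Mon-PM, Fri-AM — every shift.
Total cost: 8.
No cover costs less than 8.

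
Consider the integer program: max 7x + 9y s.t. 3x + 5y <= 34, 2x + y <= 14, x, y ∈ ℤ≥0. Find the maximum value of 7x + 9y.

Relaxing integrality, the LP optimum is 69.43 at (x,y) = (5.14, 3.71), which is not an integer point.
(x,y)=(3,5): 3·3+5·5=34≤34, 2·3+1·5=11≤14, objective 66.
(x,y)=(4,4): 3·4+5·4=32≤34, 2·4+1·4=12≤14, objective 64.
(x,y)=(5,3): 3·5+5·3=30≤34, 2·5+1·3=13≤14, objective 62.
The best lattice point is (3,5), giving 66.

66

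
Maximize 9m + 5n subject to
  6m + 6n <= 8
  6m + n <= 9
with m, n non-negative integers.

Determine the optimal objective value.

Relaxing integrality, the LP optimum is 12.00 at (m,n) = (1.33, 0), which is not an integer point.
(m,n)=(1,0): 6·1+6·0=6≤8, 6·1+1·0=6≤9, objective 9.
(m,n)=(0,1): 6·0+6·1=6≤8, 6·0+1·1=1≤9, objective 5.
(m,n)=(0,0): 6·0+6·0=0≤8, 6·0+1·0=0≤9, objective 0.
No feasible integer point exceeds 9.

9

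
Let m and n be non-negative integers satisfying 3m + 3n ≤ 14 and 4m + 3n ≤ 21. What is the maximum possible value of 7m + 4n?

28

Relaxing integrality, the LP optimum is 32.67 at (m,n) = (4.67, 0), which is not an integer point.
(m,n)=(4,0): 3·4+3·0=12≤14, 4·4+3·0=16≤21, objective 28.
(m,n)=(3,1): 3·3+3·1=12≤14, 4·3+3·1=15≤21, objective 25.
Maximum is 28 at (m,n)=(4,0).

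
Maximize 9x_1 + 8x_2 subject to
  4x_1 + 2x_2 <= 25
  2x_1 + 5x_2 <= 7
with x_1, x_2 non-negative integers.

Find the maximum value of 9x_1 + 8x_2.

27

(x_1,x_2)=(3,0): 4·3+2·0=12≤25, 2·3+5·0=6≤7, objective 27.
(x_1,x_2)=(2,0): 4·2+2·0=8≤25, 2·2+5·0=4≤7, objective 18.
Maximum is 27 at (x_1,x_2)=(3,0).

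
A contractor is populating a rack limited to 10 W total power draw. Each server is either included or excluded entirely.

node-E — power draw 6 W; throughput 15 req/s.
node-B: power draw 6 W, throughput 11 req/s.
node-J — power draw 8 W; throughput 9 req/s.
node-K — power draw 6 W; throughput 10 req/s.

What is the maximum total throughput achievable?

node-E: power draw 6 ≤ 10, throughput 15.
node-K: power draw 6 ≤ 10, throughput 10.
node-B: power draw 6 ≤ 10, throughput 11.
Best is node-E with total throughput 15.

15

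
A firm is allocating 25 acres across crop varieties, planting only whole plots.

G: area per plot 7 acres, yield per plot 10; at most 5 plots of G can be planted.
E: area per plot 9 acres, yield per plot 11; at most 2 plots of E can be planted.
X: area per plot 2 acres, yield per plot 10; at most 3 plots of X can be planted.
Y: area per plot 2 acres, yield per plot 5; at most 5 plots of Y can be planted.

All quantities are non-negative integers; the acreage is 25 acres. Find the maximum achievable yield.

66

Take 1×E, 3×X, and 5×Y: area 25 ≤ 25, yield 1·11 + 3·10 + 5·5 = 66.
X has the best ratio (10/2) and is taken to its limit of 3; remaining capacity is filled optimally with the others.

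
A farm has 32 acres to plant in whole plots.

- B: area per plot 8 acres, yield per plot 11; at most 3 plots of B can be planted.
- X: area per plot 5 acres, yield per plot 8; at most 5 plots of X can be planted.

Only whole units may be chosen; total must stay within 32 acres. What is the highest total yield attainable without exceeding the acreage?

2×B and 3×X: area 31 ≤ 32, yield 2·11 + 3·8 = 46.
1×B and 4×X: area 28 ≤ 32, yield 1·11 + 4·8 = 43.
Best is 46.

46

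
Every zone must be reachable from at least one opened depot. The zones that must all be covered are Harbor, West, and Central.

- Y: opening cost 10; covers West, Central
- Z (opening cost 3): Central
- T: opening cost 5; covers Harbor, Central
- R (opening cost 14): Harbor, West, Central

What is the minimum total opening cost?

This is a weighted set-cover instance.
R alone covers Harbor, West, Central — every zone.
Total opening cost: 14.

14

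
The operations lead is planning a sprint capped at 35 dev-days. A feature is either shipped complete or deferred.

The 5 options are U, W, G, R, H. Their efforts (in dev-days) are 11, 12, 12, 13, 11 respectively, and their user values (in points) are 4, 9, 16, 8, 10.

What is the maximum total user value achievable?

35

This is a 0-1 knapsack instance.
U + G + H: effort 11 + 12 + 11 = 34 ≤ 35, user value 4 + 16 + 10 = 30.
W + G + H: effort 12 + 12 + 11 = 35 ≤ 35, user value 9 + 16 + 10 = 35.
U + W + G: effort 11 + 12 + 12 = 35 ≤ 35, user value 4 + 9 + 16 = 29.
Best is W, G, and H with total user value 35.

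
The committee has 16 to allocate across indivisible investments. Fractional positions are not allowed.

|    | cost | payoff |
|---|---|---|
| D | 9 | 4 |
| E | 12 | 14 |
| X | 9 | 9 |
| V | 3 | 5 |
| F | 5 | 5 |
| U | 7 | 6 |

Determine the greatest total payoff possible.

Allowing fractional choices, the relaxed optimum would be about 20.0, but investments are indivisible.
X + U: cost 9 + 7 = 16 ≤ 16, payoff 9 + 6 = 15.
V + F + U: cost 3 + 5 + 7 = 15 ≤ 16, payoff 5 + 5 + 6 = 16.
E + V: cost 12 + 3 = 15 ≤ 16, payoff 14 + 5 = 19.
Best is E and V with total payoff 19.

19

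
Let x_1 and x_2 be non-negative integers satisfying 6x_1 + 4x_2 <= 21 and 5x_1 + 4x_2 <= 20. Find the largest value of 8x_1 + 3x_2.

Relaxing integrality, the LP optimum is 28.00 at (x_1,x_2) = (3.5, 0), which is not an integer point.
(x_1,x_2)=(3,0): 6·3+4·0=18≤21, 5·3+4·0=15≤20, objective 24.
(x_1,x_2)=(2,1): 6·2+4·1=16≤21, 5·2+4·1=14≤20, objective 19.
(x_1,x_2)=(2,0): 6·2+4·0=12≤21, 5·2+4·0=10≤20, objective 16.
Maximum is 24 at (x_1,x_2)=(3,0).

24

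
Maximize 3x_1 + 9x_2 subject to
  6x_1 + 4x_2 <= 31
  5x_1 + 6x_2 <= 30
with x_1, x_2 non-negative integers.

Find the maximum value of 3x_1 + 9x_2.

(x_1,x_2)=(0,5): 6·0+4·5=20≤31, 5·0+6·5=30≤30, objective 45.
(x_1,x_2)=(1,4): 6·1+4·4=22≤31, 5·1+6·4=29≤30, objective 39.
The best lattice point is (0,5), giving 45.

45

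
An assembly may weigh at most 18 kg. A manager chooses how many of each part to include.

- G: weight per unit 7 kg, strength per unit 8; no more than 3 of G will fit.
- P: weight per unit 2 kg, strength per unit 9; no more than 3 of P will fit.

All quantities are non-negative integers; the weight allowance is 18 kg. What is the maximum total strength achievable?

This is a bounded integer knapsack.
Take 1×G and 3×P: weight 13 ≤ 18, strength 1·8 + 3·9 = 35.
P has the best ratio (9/2) and is taken to its limit of 3; remaining capacity is filled optimally with the others.

35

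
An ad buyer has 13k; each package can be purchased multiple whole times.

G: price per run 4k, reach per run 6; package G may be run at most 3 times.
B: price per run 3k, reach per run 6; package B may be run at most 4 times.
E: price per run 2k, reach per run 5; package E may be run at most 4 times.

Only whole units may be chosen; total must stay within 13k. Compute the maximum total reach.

28

3×B and 2×E: price 13 ≤ 13, reach 3·6 + 2·5 = 28.
2×B and 3×E: price 12 ≤ 13, reach 2·6 + 3·5 = 27.
Best is 28.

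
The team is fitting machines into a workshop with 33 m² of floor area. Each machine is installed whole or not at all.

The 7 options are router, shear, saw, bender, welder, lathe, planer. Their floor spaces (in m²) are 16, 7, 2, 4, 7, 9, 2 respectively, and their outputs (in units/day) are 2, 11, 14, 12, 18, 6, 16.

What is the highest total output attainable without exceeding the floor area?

Allowing fractional choices, the relaxed optimum would be about 77.2, but machines are indivisible.
shear + saw + bender + welder + lathe + planer: floor space 7 + 2 + 4 + 7 + 9 + 2 = 31 ≤ 33, output 11 + 14 + 12 + 18 + 6 + 16 = 77.
shear + saw + bender + welder + planer: floor space 7 + 2 + 4 + 7 + 2 = 22 ≤ 33, output 11 + 14 + 12 + 18 + 16 = 71.
saw + bender + welder + lathe + planer: floor space 2 + 4 + 7 + 9 + 2 = 24 ≤ 33, output 14 + 12 + 18 + 6 + 16 = 66.
Best is shear, saw, bender, welder, lathe, and planer with total output 77.

77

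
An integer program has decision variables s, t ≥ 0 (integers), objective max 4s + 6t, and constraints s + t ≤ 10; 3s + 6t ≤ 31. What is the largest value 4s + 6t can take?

Relaxing integrality, the LP optimum is 40.67 at (s,t) = (9.67, 0.333), which is not an integer point.
(s,t)=(10,0): 1·10+1·0=10≤10, 3·10+6·0=30≤31, objective 40.
(s,t)=(8,1): 1·8+1·1=9≤10, 3·8+6·1=30≤31, objective 38.
No feasible integer point exceeds 40.

40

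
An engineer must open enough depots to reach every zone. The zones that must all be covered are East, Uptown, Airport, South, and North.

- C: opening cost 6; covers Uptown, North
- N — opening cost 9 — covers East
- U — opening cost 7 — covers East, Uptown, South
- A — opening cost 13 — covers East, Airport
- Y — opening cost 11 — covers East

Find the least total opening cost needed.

26

Choose C, U, and A: together they cover East, Uptown, Airport, South, North — every zone.
Total opening cost: 6 + 7 + 13 = 26.
No cover costs less than 26.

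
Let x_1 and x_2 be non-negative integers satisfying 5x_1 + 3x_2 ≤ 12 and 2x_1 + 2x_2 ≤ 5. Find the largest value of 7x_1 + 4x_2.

14

Relaxing integrality, the LP optimum is 16.80 at (x_1,x_2) = (2.4, 0), which is not an integer point.
(x_1,x_2)=(2,0): 5·2+3·0=10≤12, 2·2+2·0=4≤5, objective 14.
(x_1,x_2)=(1,1): 5·1+3·1=8≤12, 2·1+2·1=4≤5, objective 11.
(x_1,x_2)=(1,0): 5·1+3·0=5≤12, 2·1+2·0=2≤5, objective 7.
Maximum is 14 at (x_1,x_2)=(2,0).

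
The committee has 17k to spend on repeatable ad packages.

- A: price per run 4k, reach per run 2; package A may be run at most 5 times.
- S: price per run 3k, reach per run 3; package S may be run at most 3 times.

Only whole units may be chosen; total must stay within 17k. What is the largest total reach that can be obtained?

13

This is a bounded integer knapsack.
Take 2×A and 3×S: price 17 ≤ 17, reach 2·2 + 3·3 = 13.
S has the best ratio (3/3) and is taken to its limit of 3; remaining capacity is filled optimally with the others.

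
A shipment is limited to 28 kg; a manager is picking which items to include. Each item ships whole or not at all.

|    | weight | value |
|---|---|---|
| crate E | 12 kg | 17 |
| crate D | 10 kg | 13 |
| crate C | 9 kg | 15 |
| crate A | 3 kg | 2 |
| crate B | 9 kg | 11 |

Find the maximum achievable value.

39

Allowing fractional choices, the relaxed optimum would be about 41.1, but items are indivisible.
crate D + crate C + crate B: weight 10 + 9 + 9 = 28 ≤ 28, value 13 + 15 + 11 = 39.
crate E + crate C: weight 12 + 9 = 21 ≤ 28, value 17 + 15 = 32.
crate E + crate C + crate A: weight 12 + 9 + 3 = 24 ≤ 28, value 17 + 15 + 2 = 34.
Best is crate D, crate C, and crate B with total value 39.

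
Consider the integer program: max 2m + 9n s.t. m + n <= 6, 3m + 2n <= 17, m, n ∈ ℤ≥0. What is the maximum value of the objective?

54

(m,n)=(0,6): 1·0+1·6=6≤6, 3·0+2·6=12≤17, objective 54.
(m,n)=(1,5): 1·1+1·5=6≤6, 3·1+2·5=13≤17, objective 47.
(m,n)=(0,5): 1·0+1·5=5≤6, 3·0+2·5=10≤17, objective 45.
The best lattice point is (0,6), giving 54.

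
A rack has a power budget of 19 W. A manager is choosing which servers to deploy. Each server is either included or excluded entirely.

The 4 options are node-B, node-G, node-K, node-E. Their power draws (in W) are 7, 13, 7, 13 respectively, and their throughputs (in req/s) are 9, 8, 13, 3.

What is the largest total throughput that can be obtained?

22

This is an integer program with binary decision variables.
Take node-B and node-K: power draw 7 + 7 = 14 ≤ 19, throughput 9 + 13 = 22.
No other feasible combination does better.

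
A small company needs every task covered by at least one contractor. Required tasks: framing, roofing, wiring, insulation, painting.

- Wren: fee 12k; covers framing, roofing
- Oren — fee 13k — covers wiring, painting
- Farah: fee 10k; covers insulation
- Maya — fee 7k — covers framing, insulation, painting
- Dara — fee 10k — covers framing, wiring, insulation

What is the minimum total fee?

Choose Wren, Maya, and Dara: together they cover framing, roofing, wiring, insulation, painting — every task.
Total fee: 12 + 7 + 10 = 29.
No cover costs less than 29.

29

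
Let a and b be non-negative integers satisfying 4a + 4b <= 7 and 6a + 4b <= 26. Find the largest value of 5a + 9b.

The continuous relaxation peaks at (0, 1.75) with value 15.75; rounding to a feasible lattice point costs some objective.
(a,b)=(0,1): 4·0+4·1=4≤7, 6·0+4·1=4≤26, objective 9.
(a,b)=(1,0): 4·1+4·0=4≤7, 6·1+4·0=6≤26, objective 5.
(a,b)=(0,0): 4·0+4·0=0≤7, 6·0+4·0=0≤26, objective 0.
The best lattice point is (0,1), giving 9.

9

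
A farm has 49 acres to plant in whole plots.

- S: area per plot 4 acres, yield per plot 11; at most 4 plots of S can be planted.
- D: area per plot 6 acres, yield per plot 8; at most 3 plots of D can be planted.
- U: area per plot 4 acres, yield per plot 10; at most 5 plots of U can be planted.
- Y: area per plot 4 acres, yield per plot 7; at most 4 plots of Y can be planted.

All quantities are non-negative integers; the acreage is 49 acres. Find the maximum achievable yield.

This is a bounded integer knapsack.
S has the best ratio (11/4); taking only S gives at most 4×11 = 44 (stopped by the supply cap of 4).
Mixing does better — 4×S, 5×U, and 3×Y: area 48 ≤ 49, yield 4·11 + 5·10 + 3·7 = 115.

115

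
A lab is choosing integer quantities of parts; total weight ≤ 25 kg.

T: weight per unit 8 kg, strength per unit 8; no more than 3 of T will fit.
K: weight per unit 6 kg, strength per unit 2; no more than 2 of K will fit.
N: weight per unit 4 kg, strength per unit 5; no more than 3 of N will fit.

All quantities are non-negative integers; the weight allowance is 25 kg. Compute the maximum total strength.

26

2×T and 2×N: weight 24 ≤ 25, strength 2·8 + 2·5 = 26.
3×T: weight 24 ≤ 25, strength 3·8 = 24.
Best is 26.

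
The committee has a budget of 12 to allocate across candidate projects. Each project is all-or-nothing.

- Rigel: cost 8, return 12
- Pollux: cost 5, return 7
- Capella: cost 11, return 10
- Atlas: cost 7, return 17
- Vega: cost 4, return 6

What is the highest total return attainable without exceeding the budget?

Pollux + Atlas: cost 5 + 7 = 12 ≤ 12, return 7 + 17 = 24.
Atlas + Vega: cost 7 + 4 = 11 ≤ 12, return 17 + 6 = 23.
Rigel + Vega: cost 8 + 4 = 12 ≤ 12, return 12 + 6 = 18.
Best is Pollux and Atlas with total return 24.

24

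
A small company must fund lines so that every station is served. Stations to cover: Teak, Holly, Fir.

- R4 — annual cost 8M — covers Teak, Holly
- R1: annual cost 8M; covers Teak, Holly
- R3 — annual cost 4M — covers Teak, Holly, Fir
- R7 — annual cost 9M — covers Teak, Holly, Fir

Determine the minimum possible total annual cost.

This is an integer covering problem.
R3 alone covers Teak, Holly, Fir — every station.
Total annual cost: 4.
No cover costs less than 4.

4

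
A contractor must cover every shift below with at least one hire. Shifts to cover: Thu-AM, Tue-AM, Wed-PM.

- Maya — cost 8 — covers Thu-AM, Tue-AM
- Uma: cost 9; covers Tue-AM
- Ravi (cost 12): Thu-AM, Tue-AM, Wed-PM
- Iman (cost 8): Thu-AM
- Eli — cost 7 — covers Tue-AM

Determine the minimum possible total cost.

Ravi alone covers Thu-AM, Tue-AM, Wed-PM — every shift.
Total cost: 12.

12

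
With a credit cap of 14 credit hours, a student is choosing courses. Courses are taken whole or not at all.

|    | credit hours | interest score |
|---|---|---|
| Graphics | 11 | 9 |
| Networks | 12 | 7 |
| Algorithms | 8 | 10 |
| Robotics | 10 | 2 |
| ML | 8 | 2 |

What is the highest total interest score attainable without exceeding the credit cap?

Allowing fractional choices, the relaxed optimum would be about 14.9, but courses are indivisible.
Algorithms: credit hours 8 ≤ 14, interest score 10.
Graphics: credit hours 11 ≤ 14, interest score 9.
Networks: credit hours 12 ≤ 14, interest score 7.
Best is Algorithms with total interest score 10.

10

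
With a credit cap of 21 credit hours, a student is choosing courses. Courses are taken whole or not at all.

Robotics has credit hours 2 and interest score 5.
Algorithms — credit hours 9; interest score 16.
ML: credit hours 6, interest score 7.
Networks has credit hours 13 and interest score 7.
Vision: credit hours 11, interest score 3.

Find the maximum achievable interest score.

28

Allowing fractional choices, the relaxed optimum would be about 30.2, but courses are indivisible.
Algorithms + ML: credit hours 9 + 6 = 15 ≤ 21, interest score 16 + 7 = 23.
Robotics + Algorithms + ML: credit hours 2 + 9 + 6 = 17 ≤ 21, interest score 5 + 16 + 7 = 28.
Best is Robotics, Algorithms, and ML with total interest score 28.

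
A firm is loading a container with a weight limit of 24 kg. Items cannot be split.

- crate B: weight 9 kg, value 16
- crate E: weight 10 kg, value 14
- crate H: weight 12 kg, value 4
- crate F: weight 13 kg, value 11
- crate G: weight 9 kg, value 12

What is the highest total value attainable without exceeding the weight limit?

30

Take crate B and crate E: weight 9 + 10 = 19 ≤ 24, value 16 + 14 = 30.
No other feasible combination does better.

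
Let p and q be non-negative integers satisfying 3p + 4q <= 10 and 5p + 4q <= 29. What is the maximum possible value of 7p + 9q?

23

Relaxing integrality, the LP optimum is 23.33 at (p,q) = (3.33, 0), which is not an integer point.
(p,q)=(2,1) is feasible, giving 23.
(p,q)=(3,0) is feasible, giving 21.
(p,q)=(1,1) is feasible, giving 16.
(p,q)=(2,0) is feasible, giving 14.
The best lattice point is (2,1), giving 23.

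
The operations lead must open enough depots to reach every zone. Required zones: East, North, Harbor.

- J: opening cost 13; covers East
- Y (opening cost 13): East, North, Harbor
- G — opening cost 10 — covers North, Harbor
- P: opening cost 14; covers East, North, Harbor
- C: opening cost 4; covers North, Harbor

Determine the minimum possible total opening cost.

This is an integer covering problem.
The greedy cost-per-new-zone heuristic would pick C and J for 17, but a cheaper cover exists.
Y alone covers East, North, Harbor — every zone.
Total opening cost: 13.
No cover costs less than 13.

13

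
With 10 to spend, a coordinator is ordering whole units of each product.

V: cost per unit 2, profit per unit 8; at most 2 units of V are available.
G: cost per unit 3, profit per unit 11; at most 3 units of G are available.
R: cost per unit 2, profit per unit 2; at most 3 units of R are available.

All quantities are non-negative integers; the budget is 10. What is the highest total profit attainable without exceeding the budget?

This is a bounded integer knapsack.
V has the best ratio (8/2); taking only V gives at most 2×8 = 16 (stopped by the supply cap of 2).
Mixing does better — 2×V and 2×G: cost 10 ≤ 10, profit 2·8 + 2·11 = 38.

38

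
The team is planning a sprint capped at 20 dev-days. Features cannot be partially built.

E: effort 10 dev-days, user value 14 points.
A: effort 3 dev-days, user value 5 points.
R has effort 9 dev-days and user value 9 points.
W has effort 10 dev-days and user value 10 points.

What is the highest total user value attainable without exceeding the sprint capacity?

24

E + W: effort 10 + 10 = 20 ≤ 20, user value 14 + 10 = 24.
E + R: effort 10 + 9 = 19 ≤ 20, user value 14 + 9 = 23.
Best is E and W with total user value 24.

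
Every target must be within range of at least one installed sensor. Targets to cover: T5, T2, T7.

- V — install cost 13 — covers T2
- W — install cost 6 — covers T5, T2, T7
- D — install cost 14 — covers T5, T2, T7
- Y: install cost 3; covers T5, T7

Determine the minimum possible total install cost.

W alone covers T5, T2, T7 — every target.
Total install cost: 6.

6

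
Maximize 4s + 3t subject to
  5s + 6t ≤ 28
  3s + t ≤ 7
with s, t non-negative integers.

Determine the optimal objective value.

13

The continuous relaxation peaks at (1.08, 3.77) with value 15.62; rounding to a feasible lattice point costs some objective.
(s,t)=(1,3): 5·1+6·3=23≤28, 3·1+1·3=6≤7, objective 13.
(s,t)=(0,4): 5·0+6·4=24≤28, 3·0+1·4=4≤7, objective 12.
(s,t)=(1,2): 5·1+6·2=17≤28, 3·1+1·2=5≤7, objective 10.
(s,t)=(0,3): 5·0+6·3=18≤28, 3·0+1·3=3≤7, objective 9.
No feasible integer point exceeds 13.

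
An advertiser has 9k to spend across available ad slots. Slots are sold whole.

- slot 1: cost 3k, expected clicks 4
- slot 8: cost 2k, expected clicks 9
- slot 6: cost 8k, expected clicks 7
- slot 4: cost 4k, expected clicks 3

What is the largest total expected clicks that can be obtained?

16

Allowing fractional choices, the relaxed optimum would be about 16.5, but ad slots are indivisible.
slot 1 + slot 8: cost 3 + 2 = 5 ≤ 9, expected clicks 4 + 9 = 13.
slot 1 + slot 8 + slot 4: cost 3 + 2 + 4 = 9 ≤ 9, expected clicks 4 + 9 + 3 = 16.
Best is slot 1, slot 8, and slot 4 with total expected clicks 16.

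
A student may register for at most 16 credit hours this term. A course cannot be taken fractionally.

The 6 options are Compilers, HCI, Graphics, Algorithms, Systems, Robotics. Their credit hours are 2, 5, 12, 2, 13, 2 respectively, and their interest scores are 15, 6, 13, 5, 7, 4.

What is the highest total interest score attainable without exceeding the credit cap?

Compilers + Graphics + Robotics: credit hours 2 + 12 + 2 = 16 ≤ 16, interest score 15 + 13 + 4 = 32.
Compilers + Graphics + Algorithms: credit hours 2 + 12 + 2 = 16 ≤ 16, interest score 15 + 13 + 5 = 33.
Best is Compilers, Graphics, and Algorithms with total interest score 33.

33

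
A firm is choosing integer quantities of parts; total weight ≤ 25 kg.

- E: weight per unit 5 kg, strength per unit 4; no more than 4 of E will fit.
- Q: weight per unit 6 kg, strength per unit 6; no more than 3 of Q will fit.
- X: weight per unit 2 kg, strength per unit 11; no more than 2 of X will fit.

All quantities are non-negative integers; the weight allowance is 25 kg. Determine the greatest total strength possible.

40

3×Q and 2×X: weight 22 ≤ 25, strength 3·6 + 2·11 = 40.
3×E, 1×Q, and 2×X: weight 25 ≤ 25, strength 3·4 + 1·6 + 2·11 = 40.
Best is 40.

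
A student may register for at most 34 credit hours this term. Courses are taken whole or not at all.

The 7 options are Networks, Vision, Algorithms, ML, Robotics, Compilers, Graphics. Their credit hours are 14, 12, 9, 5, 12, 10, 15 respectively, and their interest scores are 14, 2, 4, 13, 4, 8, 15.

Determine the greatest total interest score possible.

42

Take Networks, ML, and Graphics: credit hours 14 + 5 + 15 = 34 ≤ 34, interest score 14 + 13 + 15 = 42.
No other feasible combination does better.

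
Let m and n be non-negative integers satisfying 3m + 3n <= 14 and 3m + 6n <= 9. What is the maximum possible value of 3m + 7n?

(m,n)=(1,1) is feasible, giving 10.
(m,n)=(0,1) is feasible, giving 7.
(m,n)=(2,0) is feasible, giving 6.
The best lattice point is (1,1), giving 10.

10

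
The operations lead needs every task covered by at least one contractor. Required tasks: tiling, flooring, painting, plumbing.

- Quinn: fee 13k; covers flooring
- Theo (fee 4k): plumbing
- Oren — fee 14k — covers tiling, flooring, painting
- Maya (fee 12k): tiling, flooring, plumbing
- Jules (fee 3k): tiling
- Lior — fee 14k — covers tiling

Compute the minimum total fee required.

18

The greedy cost-per-new-task heuristic would pick Jules, Theo, and Oren for 21, but a cheaper cover exists.
Choose Theo and Oren: together they cover tiling, flooring, painting, plumbing — every task.
Total fee: 4 + 14 = 18.
No cover costs less than 18.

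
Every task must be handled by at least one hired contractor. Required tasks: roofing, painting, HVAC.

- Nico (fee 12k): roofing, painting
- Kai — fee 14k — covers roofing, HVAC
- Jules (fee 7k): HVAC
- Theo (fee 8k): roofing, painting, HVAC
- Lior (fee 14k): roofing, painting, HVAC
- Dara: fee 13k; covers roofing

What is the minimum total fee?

Theo alone covers roofing, painting, HVAC — every task.
Total fee: 8.
No cover costs less than 8.

8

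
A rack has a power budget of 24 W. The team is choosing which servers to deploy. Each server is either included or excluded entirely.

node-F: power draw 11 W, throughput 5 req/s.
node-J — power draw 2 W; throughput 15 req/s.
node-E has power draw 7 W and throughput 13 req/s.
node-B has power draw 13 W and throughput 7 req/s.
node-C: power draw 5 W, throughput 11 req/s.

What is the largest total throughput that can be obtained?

This is a 0-1 knapsack instance.
node-J + node-E + node-B: power draw 2 + 7 + 13 = 22 ≤ 24, throughput 15 + 13 + 7 = 35.
node-J + node-E + node-C: power draw 2 + 7 + 5 = 14 ≤ 24, throughput 15 + 13 + 11 = 39.
node-F + node-J + node-E: power draw 11 + 2 + 7 = 20 ≤ 24, throughput 5 + 15 + 13 = 33.
Best is node-J, node-E, and node-C with total throughput 39.

39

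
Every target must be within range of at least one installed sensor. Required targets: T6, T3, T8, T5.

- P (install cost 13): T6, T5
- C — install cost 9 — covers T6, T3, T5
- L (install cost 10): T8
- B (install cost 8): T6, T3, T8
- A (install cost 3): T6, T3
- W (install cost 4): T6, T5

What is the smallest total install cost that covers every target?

12

The greedy cost-per-new-target heuristic would pick A, W, and B for 15, but a cheaper cover exists.
Choose B and W: together they cover T6, T3, T8, T5 — every target.
Total install cost: 8 + 4 = 12.
No cover costs less than 12.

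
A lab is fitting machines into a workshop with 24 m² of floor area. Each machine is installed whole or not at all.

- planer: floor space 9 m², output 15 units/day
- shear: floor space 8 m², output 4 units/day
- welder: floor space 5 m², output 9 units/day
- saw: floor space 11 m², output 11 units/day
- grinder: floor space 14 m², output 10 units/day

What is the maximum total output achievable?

This is an integer program with binary decision variables.
Take planer, shear, and welder: floor space 9 + 8 + 5 = 22 ≤ 24, output 15 + 4 + 9 = 28.
No other feasible combination does better.

28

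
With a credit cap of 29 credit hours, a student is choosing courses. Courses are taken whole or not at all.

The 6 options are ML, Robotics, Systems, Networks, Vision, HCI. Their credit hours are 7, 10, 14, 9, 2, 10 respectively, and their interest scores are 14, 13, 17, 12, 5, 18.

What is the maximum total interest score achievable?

This is an integer program with binary decision variables.
Allowing fractional choices, the relaxed optimum would be about 50.3, but courses are indivisible.
ML + Networks + Vision + HCI: credit hours 7 + 9 + 2 + 10 = 28 ≤ 29, interest score 14 + 12 + 5 + 18 = 49.
ML + Robotics + Vision + HCI: credit hours 7 + 10 + 2 + 10 = 29 ≤ 29, interest score 14 + 13 + 5 + 18 = 50.
ML + Robotics + HCI: credit hours 7 + 10 + 10 = 27 ≤ 29, interest score 14 + 13 + 18 = 45.
Best is ML, Robotics, Vision, and HCI with total interest score 50.

50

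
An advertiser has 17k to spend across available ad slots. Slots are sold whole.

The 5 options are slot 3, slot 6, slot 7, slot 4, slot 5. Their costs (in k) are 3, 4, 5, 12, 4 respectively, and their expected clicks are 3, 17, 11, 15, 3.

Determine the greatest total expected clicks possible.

34

This is an integer program with binary decision variables.
Take slot 3, slot 6, slot 7, and slot 5: cost 3 + 4 + 5 + 4 = 16 ≤ 17, expected clicks 3 + 17 + 11 + 3 = 34.
No other feasible combination does better.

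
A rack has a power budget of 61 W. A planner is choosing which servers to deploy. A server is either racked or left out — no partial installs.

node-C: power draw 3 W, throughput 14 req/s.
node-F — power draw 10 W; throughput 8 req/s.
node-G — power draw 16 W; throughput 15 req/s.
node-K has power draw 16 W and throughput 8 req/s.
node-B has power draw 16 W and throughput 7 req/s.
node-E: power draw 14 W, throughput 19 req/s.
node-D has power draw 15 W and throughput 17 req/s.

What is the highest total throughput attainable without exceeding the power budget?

73

Take node-C, node-F, node-G, node-E, and node-D: power draw 3 + 10 + 16 + 14 + 15 = 58 ≤ 61, throughput 14 + 8 + 15 + 19 + 17 = 73.
No other feasible combination does better.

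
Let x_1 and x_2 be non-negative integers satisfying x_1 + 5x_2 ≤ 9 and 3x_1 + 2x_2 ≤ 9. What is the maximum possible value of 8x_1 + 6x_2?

Relaxing integrality, the LP optimum is 24.92 at (x_1,x_2) = (2.08, 1.38), which is not an integer point.
(x_1,x_2)=(3,0) is feasible, giving 24.
(x_1,x_2)=(2,1) is feasible, giving 22.
(x_1,x_2)=(2,0) is feasible, giving 16.
(x_1,x_2)=(1,1) is feasible, giving 14.
The best lattice point is (3,0), giving 24.

24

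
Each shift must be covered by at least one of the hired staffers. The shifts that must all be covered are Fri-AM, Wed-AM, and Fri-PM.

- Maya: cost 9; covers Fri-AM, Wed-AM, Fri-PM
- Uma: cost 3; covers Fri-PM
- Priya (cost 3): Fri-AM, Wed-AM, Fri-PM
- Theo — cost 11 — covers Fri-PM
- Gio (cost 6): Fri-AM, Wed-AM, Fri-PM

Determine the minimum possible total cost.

3

Priya alone covers Fri-AM, Wed-AM, Fri-PM — every shift.
Total cost: 3.
No cover costs less than 3.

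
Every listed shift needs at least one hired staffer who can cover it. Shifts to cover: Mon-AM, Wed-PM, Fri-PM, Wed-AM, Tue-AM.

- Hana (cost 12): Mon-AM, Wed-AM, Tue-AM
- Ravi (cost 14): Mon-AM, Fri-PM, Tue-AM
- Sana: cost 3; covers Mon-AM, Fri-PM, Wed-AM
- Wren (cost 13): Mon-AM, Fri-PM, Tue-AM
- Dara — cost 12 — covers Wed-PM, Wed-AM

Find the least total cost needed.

25

The greedy cost-per-new-shift heuristic would pick Sana, Hana, and Dara for 27, but a cheaper cover exists.
Choose Wren and Dara: together they cover Mon-AM, Wed-PM, Fri-PM, Wed-AM, Tue-AM — every shift.
Total cost: 13 + 12 = 25.
No cover costs less than 25.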